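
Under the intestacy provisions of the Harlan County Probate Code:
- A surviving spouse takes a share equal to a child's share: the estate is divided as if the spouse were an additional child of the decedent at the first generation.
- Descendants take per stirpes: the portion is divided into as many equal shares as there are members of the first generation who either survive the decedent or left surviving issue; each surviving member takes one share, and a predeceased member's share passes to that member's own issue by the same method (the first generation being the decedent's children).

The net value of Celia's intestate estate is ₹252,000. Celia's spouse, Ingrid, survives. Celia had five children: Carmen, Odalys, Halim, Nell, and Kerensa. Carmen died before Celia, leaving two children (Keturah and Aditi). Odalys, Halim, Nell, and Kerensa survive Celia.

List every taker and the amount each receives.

The spouse counts as an additional share at the children's level, so there are 6 primary shares of ₹42,000. Ingrid takes one such share (₹42,000).
The children's combined portion (₹210,000) is divided into 5 shares of ₹42,000: Odalys, Halim, Nell, and Kerensa each take ₹42,000; Carmen's ₹42,000 share passes to Carmen's issue.
Carmen's share (₹42,000) is divided into 2 shares of ₹21,000: Keturah and Aditi each take ₹21,000.

Ingrid: ₹42,000; Keturah: ₹21,000; Aditi: ₹21,000; Odalys: ₹42,000; Halim: ₹42,000; Nell: ₹42,000; Kerensa: ₹42,000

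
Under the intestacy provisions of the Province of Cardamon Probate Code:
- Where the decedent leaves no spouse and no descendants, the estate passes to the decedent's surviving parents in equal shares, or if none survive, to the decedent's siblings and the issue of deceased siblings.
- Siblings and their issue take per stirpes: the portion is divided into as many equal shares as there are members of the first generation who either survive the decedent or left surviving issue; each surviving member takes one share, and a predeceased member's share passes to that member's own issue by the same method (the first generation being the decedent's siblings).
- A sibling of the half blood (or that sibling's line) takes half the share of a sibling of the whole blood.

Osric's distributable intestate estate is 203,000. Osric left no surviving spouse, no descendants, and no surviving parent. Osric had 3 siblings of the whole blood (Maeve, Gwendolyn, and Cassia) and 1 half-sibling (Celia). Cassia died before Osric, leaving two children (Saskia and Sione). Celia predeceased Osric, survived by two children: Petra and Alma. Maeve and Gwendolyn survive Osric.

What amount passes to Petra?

Petra receives 14,500.

The entire 203,000 passes to the siblings and their issue.
Counting each half-blood sibling's line as half a unit, there are 7/2 units in 203,000, so one unit is 58,000. Whole-blood lines (Maeve, Gwendolyn, and Cassia) take 58,000 each; half-blood lines (Celia) take 29,000 each.
Cassia's share (58,000) is divided into 2 shares of 29,000: Saskia and Sione each take 29,000.
Celia's share (29,000) is divided into 2 shares of 14,500: Petra and Alma each take 14,500.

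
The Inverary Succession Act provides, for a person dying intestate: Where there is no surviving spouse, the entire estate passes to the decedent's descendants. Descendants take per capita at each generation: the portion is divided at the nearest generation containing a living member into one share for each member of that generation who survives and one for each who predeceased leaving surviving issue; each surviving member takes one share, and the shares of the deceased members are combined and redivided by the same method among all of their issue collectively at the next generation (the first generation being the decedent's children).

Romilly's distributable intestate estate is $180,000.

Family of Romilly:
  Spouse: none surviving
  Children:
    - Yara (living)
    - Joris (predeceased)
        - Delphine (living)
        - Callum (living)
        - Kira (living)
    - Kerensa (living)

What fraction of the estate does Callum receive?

Callum receives 1/9 of the estate.

The entire $180,000 passes to the descendants.
That amount ($180,000) is divided at the children's generation into 3 shares of $60,000. Yara and Kerensa each take $60,000. The remaining share for the deceased Joris ($60,000) is carried to the next generation.
That pool ($60,000) is divided at the grandchildren's generation equally among Delphine, Callum, and Kira: $20,000 each.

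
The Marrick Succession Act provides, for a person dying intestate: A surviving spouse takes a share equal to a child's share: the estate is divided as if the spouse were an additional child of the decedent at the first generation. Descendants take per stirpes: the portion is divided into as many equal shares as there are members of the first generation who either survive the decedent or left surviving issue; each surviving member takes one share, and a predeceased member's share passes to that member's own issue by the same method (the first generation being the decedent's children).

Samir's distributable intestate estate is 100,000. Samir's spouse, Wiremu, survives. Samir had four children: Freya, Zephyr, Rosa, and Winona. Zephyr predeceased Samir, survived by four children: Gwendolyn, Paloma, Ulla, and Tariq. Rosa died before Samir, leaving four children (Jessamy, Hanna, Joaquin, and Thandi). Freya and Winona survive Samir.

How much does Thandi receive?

The spouse counts as an additional share at the children's level, so there are 5 primary shares of 20,000. Wiremu takes one such share (20,000).
The children's combined portion (80,000) is divided into 4 shares of 20,000: Freya and Winona each take 20,000; Zephyr's 20,000 share passes to Zephyr's issue; Rosa's 20,000 share passes to Rosa's issue.
Zephyr's share (20,000) is divided into 4 shares of 5,000: Gwendolyn, Paloma, Ulla, and Tariq each take 5,000.
Rosa's share (20,000) is divided into 4 shares of 5,000: Jessamy, Hanna, Joaquin, and Thandi each take 5,000.

Thandi receives 5,000.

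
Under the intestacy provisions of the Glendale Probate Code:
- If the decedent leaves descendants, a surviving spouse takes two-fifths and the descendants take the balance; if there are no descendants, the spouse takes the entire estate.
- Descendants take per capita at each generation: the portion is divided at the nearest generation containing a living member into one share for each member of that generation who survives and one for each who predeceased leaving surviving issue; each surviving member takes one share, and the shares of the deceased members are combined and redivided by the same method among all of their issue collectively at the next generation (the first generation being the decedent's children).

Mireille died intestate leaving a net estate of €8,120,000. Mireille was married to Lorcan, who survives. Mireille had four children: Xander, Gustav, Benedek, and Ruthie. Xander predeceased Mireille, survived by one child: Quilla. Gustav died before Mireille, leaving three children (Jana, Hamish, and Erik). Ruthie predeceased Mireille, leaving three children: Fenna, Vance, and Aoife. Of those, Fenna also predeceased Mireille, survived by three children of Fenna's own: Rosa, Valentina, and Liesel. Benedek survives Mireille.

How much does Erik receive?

Erik receives €522,000.

Lorcan takes two-fifths of €8,120,000 = €3,248,000. The remaining €4,872,000 passes to the descendants.
The descendants' portion (€4,872,000) is divided at the children's generation into 4 shares of €1,218,000. Benedek takes €1,218,000. The 3 shares of the deceased (Xander, Gustav, and Ruthie) are combined into a pool of €3,654,000.
That pool (€3,654,000) is divided at the grandchildren's generation into 7 shares of €522,000. Quilla, Jana, Hamish, Erik, Vance, and Aoife each take €522,000. The remaining share for the deceased Fenna (€522,000) is carried to the next generation.
That pool (€522,000) is divided at the great-grandchildren's generation equally among Rosa, Valentina, and Liesel: €174,000 each.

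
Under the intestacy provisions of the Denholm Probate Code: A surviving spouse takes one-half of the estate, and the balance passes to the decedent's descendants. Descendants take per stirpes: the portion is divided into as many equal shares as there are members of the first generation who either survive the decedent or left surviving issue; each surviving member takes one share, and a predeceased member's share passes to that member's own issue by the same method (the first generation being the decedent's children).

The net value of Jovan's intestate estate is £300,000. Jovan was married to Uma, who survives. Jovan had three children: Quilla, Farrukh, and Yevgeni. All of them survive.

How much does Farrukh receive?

Uma takes one-half of £300,000 = £150,000. The remaining £150,000 passes to the descendants.
The descendants' portion (£150,000) is divided into 3 shares of £50,000: Quilla, Farrukh, and Yevgeni each take £50,000.

Farrukh receives £50,000.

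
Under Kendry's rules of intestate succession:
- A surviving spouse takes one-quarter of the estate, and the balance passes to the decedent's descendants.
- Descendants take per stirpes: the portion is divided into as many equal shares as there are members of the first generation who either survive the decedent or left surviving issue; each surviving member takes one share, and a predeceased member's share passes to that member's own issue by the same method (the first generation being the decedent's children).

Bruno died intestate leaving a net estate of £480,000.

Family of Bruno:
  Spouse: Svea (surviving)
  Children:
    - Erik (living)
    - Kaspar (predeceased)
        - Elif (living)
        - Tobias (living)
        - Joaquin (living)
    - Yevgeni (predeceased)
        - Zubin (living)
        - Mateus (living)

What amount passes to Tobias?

Svea takes one-quarter of £480,000 = £120,000. The remaining £360,000 passes to the descendants.
The descendants' portion (£360,000) is divided into 3 shares of £120,000: Erik takes £120,000; Kaspar's £120,000 share passes to Kaspar's issue; Yevgeni's £120,000 share passes to Yevgeni's issue.
Kaspar's share (£120,000) is divided into 3 shares of £40,000: Elif, Tobias, and Joaquin each take £40,000.
Yevgeni's share (£120,000) is divided into 2 shares of £60,000: Zubin and Mateus each take £60,000.

Tobias receives £40,000.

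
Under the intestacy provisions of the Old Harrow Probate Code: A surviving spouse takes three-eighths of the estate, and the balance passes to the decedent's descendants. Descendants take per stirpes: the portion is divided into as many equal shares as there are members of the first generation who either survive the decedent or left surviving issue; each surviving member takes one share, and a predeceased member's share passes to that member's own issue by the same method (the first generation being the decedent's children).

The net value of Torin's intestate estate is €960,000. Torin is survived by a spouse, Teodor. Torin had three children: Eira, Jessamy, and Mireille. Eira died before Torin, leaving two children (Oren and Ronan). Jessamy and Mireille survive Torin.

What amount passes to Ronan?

Ronan receives €100,000.

Teodor takes three-eighths of €960,000 = €360,000. The remaining €600,000 passes to the descendants.
The descendants' portion (€600,000) is divided into 3 shares of €200,000: Jessamy and Mireille each take €200,000; Eira's €200,000 share passes to Eira's issue.
Eira's share (€200,000) is divided into 2 shares of €100,000: Oren and Ronan each take €100,000.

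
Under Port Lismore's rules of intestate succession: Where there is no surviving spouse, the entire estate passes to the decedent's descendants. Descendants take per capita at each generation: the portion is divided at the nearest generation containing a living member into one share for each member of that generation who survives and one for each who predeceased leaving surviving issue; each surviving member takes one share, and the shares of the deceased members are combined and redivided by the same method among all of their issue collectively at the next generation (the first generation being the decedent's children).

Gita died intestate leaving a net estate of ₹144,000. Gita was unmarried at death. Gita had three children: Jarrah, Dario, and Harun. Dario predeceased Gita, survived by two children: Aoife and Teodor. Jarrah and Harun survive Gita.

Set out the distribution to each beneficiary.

The entire ₹144,000 passes to the descendants.
That amount (₹144,000) is divided at the children's generation into 3 shares of ₹48,000. Jarrah and Harun each take ₹48,000. The remaining share for the deceased Dario (₹48,000) is carried to the next generation.
That pool (₹48,000) is divided at the grandchildren's generation equally among Aoife and Teodor: ₹24,000 each.

Jarrah: ₹48,000; Aoife: ₹24,000; Teodor: ₹24,000; Harun: ₹48,000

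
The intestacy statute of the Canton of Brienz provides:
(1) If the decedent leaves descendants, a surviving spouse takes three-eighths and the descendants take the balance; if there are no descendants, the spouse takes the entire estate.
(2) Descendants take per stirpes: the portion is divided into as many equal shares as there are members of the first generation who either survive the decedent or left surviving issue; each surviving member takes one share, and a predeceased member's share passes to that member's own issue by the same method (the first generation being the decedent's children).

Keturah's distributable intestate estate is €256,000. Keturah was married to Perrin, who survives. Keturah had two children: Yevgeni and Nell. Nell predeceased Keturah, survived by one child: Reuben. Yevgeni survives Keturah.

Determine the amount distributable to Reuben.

Reuben receives €80,000.

Perrin takes three-eighths of €256,000 = €96,000. The remaining €160,000 passes to the descendants.
The descendants' portion (€160,000) is divided into 2 shares of €80,000: Yevgeni takes €80,000; Nell's €80,000 share passes to Nell's issue.
Nell's share (€80,000) passes entirely to Reuben.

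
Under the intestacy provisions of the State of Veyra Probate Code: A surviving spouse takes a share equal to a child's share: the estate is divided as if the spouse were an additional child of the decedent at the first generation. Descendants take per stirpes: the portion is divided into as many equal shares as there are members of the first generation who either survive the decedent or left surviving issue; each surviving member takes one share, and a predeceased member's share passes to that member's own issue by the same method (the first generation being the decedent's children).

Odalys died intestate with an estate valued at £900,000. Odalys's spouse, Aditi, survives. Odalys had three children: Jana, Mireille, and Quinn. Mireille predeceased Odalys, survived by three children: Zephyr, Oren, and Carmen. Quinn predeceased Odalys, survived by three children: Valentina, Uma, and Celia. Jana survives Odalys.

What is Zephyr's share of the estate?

The spouse counts as an additional share at the children's level, so there are 4 primary shares of £225,000. Aditi takes one such share (£225,000).
The children's combined portion (£675,000) is divided into 3 shares of £225,000: Jana takes £225,000; Mireille's £225,000 share passes to Mireille's issue; Quinn's £225,000 share passes to Quinn's issue.
Mireille's share (£225,000) is divided into 3 shares of £75,000: Zephyr, Oren, and Carmen each take £75,000.
Quinn's share (£225,000) is divided into 3 shares of £75,000: Valentina, Uma, and Celia each take £75,000.

Zephyr receives £75,000.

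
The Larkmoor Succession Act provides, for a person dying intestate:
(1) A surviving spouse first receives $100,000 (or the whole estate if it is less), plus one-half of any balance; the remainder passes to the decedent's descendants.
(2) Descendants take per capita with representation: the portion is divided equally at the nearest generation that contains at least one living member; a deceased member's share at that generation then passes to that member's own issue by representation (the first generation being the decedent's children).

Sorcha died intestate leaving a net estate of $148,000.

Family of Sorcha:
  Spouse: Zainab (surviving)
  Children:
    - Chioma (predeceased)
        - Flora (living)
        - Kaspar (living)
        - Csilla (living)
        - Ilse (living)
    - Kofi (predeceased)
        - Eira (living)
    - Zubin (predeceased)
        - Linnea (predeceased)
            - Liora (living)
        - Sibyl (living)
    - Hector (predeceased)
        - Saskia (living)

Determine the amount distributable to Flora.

Zainab first takes $100,000, leaving a balance of $48,000. Zainab then takes one-half of the balance ($24,000), for a total of $124,000. The remaining $24,000 passes to the descendants.
No child survives, so the initial division is made at the grandchildren's generation.
The descendants' portion ($24,000) is divided into 8 shares of $3,000: Flora, Kaspar, Csilla, Ilse, Eira, Sibyl, and Saskia each take $3,000; Linnea's $3,000 share passes to Linnea's issue.
Linnea's share ($3,000) passes entirely to Liora.

Flora receives $3,000.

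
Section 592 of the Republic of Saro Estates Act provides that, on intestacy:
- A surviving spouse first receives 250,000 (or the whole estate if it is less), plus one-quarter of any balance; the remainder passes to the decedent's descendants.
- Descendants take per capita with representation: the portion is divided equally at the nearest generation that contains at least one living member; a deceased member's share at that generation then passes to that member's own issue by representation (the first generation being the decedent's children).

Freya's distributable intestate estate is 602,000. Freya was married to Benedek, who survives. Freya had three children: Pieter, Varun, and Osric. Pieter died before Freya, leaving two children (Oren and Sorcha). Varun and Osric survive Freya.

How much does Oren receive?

Benedek first takes 250,000, leaving a balance of 352,000. Benedek then takes one-quarter of the balance (88,000), for a total of 338,000. The remaining 264,000 passes to the descendants.
The descendants' portion (264,000) is divided into 3 shares of 88,000: Varun and Osric each take 88,000; Pieter's 88,000 share passes to Pieter's issue.
Pieter's share (88,000) is divided into 2 shares of 44,000: Oren and Sorcha each take 44,000.

Oren receives 44,000.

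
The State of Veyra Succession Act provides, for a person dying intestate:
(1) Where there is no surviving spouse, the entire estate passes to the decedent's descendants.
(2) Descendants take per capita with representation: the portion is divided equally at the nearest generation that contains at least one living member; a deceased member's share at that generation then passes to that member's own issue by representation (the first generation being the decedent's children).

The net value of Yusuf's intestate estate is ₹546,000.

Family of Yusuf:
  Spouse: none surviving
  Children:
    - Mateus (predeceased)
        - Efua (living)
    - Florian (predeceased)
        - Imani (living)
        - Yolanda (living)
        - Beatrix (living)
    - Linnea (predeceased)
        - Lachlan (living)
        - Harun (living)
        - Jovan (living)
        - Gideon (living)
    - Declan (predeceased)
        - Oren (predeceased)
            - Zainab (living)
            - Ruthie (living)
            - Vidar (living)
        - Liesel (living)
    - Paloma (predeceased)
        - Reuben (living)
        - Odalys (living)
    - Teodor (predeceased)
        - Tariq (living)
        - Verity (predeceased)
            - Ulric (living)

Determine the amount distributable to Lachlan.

The entire ₹546,000 passes to the descendants.
No child survives, so the initial division is made at the grandchildren's generation.
That amount (₹546,000) is divided into 14 shares of ₹39,000: Efua, Imani, Yolanda, Beatrix, Lachlan, Harun, Jovan, Gideon, Liesel, Reuben, Odalys, and Tariq each take ₹39,000; Oren's ₹39,000 share passes to Oren's issue; Verity's ₹39,000 share passes to Verity's issue.
Oren's share (₹39,000) is divided into 3 shares of ₹13,000: Zainab, Ruthie, and Vidar each take ₹13,000.
Verity's share (₹39,000) passes entirely to Ulric.

Lachlan receives ₹39,000.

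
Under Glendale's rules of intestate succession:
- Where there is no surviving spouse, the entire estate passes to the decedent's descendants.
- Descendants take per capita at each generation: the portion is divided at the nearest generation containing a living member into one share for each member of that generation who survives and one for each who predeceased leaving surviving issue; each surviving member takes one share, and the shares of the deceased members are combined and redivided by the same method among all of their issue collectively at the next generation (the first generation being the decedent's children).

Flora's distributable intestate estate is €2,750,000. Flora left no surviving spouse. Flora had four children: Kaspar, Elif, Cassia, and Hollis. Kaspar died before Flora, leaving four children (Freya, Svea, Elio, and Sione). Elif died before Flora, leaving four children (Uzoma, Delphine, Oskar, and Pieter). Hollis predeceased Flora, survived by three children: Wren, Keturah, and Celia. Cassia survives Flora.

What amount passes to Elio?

The entire €2,750,000 passes to the descendants.
That amount (€2,750,000) is divided at the children's generation into 4 shares of €687,500. Cassia takes €687,500. The 3 shares of the deceased (Kaspar, Elif, and Hollis) are combined into a pool of €2,062,500.
That pool (€2,062,500) is divided at the grandchildren's generation equally among Freya, Svea, Elio, Sione, Uzoma, Delphine, Oskar, Pieter, Wren, Keturah, and Celia: €187,500 each.

Elio receives €187,500.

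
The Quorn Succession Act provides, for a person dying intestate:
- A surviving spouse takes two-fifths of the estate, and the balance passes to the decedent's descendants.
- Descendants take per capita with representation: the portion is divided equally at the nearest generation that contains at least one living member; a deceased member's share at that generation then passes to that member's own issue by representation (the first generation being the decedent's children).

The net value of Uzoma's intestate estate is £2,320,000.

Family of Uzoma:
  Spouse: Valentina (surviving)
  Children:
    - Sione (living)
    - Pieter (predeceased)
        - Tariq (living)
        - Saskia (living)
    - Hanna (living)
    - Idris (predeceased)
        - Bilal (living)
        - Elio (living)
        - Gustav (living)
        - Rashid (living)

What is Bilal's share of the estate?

Valentina takes two-fifths of £2,320,000 = £928,000. The remaining £1,392,000 passes to the descendants.
The descendants' portion (£1,392,000) is divided into 4 shares of £348,000: Sione and Hanna each take £348,000; Pieter's £348,000 share passes to Pieter's issue; Idris's £348,000 share passes to Idris's issue.
Pieter's share (£348,000) is divided into 2 shares of £174,000: Tariq and Saskia each take £174,000.
Idris's share (£348,000) is divided into 4 shares of £87,000: Bilal, Elio, Gustav, and Rashid each take £87,000.

Bilal receives £87,000.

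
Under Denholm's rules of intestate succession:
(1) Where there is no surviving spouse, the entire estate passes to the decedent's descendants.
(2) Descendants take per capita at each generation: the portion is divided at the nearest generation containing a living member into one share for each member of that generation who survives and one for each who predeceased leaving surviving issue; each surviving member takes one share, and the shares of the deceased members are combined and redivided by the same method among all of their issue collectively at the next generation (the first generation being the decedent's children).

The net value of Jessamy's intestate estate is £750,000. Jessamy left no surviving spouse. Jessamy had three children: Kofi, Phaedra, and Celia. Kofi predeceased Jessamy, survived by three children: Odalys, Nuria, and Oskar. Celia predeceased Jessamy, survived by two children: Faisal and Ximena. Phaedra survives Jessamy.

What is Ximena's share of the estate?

Ximena receives £100,000.

The entire £750,000 passes to the descendants.
That amount (£750,000) is divided at the children's generation into 3 shares of £250,000. Phaedra takes £250,000. The 2 shares of the deceased (Kofi and Celia) are combined into a pool of £500,000.
That pool (£500,000) is divided at the grandchildren's generation equally among Odalys, Nuria, Oskar, Faisal, and Ximena: £100,000 each.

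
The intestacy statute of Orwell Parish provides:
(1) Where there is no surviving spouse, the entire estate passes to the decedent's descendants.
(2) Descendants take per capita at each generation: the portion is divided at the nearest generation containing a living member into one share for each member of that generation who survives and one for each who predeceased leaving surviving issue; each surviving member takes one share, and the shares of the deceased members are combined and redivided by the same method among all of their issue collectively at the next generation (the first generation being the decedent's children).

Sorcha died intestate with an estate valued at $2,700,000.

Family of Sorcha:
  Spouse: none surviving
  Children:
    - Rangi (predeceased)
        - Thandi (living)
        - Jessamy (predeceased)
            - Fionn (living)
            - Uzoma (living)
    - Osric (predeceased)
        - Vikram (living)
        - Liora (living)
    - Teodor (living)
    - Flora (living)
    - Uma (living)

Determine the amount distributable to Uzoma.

Uzoma receives $135,000.

The entire $2,700,000 passes to the descendants.
That amount ($2,700,000) is divided at the children's generation into 5 shares of $540,000. Teodor, Flora, and Uma each take $540,000. The 2 shares of the deceased (Rangi and Osric) are combined into a pool of $1,080,000.
That pool ($1,080,000) is divided at the grandchildren's generation into 4 shares of $270,000. Thandi, Vikram, and Liora each take $270,000. The remaining share for the deceased Jessamy ($270,000) is carried to the next generation.
That pool ($270,000) is divided at the great-grandchildren's generation equally among Fionn and Uzoma: $135,000 each.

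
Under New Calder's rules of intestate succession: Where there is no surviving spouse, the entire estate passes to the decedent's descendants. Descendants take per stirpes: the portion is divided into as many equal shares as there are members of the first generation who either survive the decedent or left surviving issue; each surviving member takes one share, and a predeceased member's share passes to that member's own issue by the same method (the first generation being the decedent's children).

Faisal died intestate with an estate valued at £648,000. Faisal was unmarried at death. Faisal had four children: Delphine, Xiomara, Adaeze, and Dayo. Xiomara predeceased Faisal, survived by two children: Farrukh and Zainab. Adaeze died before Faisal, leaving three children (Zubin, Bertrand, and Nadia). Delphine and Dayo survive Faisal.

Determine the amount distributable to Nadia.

Nadia receives £54,000.

The entire £648,000 passes to the descendants.
That amount (£648,000) is divided into 4 shares of £162,000: Delphine and Dayo each take £162,000; Xiomara's £162,000 share passes to Xiomara's issue; Adaeze's £162,000 share passes to Adaeze's issue.
Xiomara's share (£162,000) is divided into 2 shares of £81,000: Farrukh and Zainab each take £81,000.
Adaeze's share (£162,000) is divided into 3 shares of £54,000: Zubin, Bertrand, and Nadia each take £54,000.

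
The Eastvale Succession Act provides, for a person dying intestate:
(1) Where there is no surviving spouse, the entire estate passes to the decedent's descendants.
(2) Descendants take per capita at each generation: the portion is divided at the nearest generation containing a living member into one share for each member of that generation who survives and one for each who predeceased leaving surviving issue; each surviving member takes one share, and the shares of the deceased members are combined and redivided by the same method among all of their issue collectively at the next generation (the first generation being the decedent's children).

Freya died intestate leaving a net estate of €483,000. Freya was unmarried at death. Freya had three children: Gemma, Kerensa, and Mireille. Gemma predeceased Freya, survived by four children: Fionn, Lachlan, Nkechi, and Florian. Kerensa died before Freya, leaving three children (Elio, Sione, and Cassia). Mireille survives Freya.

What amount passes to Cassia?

Cassia receives €46,000.

The entire €483,000 passes to the descendants.
That amount (€483,000) is divided at the children's generation into 3 shares of €161,000. Mireille takes €161,000. The 2 shares of the deceased (Gemma and Kerensa) are combined into a pool of €322,000.
That pool (€322,000) is divided at the grandchildren's generation equally among Fionn, Lachlan, Nkechi, Florian, Elio, Sione, and Cassia: €46,000 each.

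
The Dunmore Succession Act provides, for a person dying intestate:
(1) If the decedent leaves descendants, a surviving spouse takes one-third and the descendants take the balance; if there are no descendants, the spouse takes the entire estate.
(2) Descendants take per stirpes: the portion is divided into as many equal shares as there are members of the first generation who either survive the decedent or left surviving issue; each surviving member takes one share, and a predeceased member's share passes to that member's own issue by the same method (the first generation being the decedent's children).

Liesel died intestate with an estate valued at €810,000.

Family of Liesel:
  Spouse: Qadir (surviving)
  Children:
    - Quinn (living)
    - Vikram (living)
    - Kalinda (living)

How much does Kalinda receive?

Kalinda receives €180,000.

Qadir takes one-third of €810,000 = €270,000. The remaining €540,000 passes to the descendants.
The descendants' portion (€540,000) is divided into 3 shares of €180,000: Quinn, Vikram, and Kalinda each take €180,000.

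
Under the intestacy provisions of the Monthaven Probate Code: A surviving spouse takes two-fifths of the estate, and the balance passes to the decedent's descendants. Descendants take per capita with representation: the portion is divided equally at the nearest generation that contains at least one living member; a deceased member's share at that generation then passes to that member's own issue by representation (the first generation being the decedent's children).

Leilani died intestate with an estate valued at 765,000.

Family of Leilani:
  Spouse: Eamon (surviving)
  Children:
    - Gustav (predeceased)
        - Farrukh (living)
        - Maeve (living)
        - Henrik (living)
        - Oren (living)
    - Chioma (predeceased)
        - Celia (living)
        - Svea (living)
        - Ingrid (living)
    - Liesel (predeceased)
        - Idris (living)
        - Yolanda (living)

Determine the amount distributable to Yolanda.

Yolanda receives 51,000.

Eamon takes two-fifths of 765,000 = 306,000. The remaining 459,000 passes to the descendants.
No child survives, so the initial division is made at the grandchildren's generation.
The descendants' portion (459,000) is divided into 9 shares of 51,000: Farrukh, Maeve, Henrik, Oren, Celia, Svea, Ingrid, Idris, and Yolanda each take 51,000.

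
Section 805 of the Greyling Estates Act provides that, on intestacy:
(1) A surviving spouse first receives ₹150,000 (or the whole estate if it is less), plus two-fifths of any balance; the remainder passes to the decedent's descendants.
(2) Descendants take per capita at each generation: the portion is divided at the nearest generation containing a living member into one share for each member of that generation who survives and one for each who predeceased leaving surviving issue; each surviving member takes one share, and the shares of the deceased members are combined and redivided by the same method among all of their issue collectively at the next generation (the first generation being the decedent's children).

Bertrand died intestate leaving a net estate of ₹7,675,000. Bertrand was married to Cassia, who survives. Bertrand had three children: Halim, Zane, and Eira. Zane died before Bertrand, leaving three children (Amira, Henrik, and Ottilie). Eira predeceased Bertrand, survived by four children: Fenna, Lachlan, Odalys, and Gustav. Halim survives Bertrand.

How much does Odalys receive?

Cassia first takes ₹150,000, leaving a balance of ₹7,525,000. Cassia then takes two-fifths of the balance (₹3,010,000), for a total of ₹3,160,000. The remaining ₹4,515,000 passes to the descendants.
The descendants' portion (₹4,515,000) is divided at the children's generation into 3 shares of ₹1,505,000. Halim takes ₹1,505,000. The 2 shares of the deceased (Zane and Eira) are combined into a pool of ₹3,010,000.
That pool (₹3,010,000) is divided at the grandchildren's generation equally among Amira, Henrik, Ottilie, Fenna, Lachlan, Odalys, and Gustav: ₹430,000 each.

Odalys receives ₹430,000.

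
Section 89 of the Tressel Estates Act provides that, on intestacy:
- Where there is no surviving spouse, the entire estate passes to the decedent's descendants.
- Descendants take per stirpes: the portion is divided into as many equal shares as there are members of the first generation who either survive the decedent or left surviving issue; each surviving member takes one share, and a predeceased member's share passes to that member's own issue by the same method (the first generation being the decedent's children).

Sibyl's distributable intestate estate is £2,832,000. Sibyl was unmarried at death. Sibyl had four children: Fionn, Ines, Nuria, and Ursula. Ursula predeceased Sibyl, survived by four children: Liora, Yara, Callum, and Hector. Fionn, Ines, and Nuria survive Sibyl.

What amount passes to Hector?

Hector receives £177,000.

The entire £2,832,000 passes to the descendants.
That amount (£2,832,000) is divided into 4 shares of £708,000: Fionn, Ines, and Nuria each take £708,000; Ursula's £708,000 share passes to Ursula's issue.
Ursula's share (£708,000) is divided into 4 shares of £177,000: Liora, Yara, Callum, and Hector each take £177,000.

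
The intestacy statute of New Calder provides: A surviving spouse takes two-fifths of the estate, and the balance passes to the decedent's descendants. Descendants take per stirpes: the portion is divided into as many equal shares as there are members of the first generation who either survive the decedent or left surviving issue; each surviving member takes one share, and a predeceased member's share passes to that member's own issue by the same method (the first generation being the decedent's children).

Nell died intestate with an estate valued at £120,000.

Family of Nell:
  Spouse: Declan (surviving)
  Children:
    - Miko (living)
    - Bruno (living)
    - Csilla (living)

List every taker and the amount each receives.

Declan takes two-fifths of £120,000 = £48,000. The remaining £72,000 passes to the descendants.
The descendants' portion (£72,000) is divided into 3 shares of £24,000: Miko, Bruno, and Csilla each take £24,000.

Declan: £48,000; Miko: £24,000; Bruno: £24,000; Csilla: £24,000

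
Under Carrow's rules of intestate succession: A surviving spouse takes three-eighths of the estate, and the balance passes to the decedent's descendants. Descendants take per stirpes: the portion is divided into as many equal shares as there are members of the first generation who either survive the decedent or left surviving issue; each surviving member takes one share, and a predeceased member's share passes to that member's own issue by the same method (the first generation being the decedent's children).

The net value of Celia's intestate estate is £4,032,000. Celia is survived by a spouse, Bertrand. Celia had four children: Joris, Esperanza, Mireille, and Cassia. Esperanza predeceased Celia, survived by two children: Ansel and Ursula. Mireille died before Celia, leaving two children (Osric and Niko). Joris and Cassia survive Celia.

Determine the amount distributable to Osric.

Bertrand takes three-eighths of £4,032,000 = £1,512,000. The remaining £2,520,000 passes to the descendants.
The descendants' portion (£2,520,000) is divided into 4 shares of £630,000: Joris and Cassia each take £630,000; Esperanza's £630,000 share passes to Esperanza's issue; Mireille's £630,000 share passes to Mireille's issue.
Esperanza's share (£630,000) is divided into 2 shares of £315,000: Ansel and Ursula each take £315,000.
Mireille's share (£630,000) is divided into 2 shares of £315,000: Osric and Niko each take £315,000.

Osric receives £315,000.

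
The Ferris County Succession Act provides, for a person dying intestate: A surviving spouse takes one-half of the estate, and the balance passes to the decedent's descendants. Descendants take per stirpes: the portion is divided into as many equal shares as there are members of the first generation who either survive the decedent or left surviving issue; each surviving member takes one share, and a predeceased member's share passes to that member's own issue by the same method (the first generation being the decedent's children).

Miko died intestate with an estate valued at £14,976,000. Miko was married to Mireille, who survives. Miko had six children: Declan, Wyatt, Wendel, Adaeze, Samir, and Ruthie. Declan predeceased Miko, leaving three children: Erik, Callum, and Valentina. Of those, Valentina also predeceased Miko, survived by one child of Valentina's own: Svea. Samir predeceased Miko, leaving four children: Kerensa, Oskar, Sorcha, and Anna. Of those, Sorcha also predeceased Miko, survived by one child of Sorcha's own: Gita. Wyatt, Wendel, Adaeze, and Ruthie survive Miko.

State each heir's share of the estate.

Mireille takes one-half of £14,976,000 = £7,488,000. The remaining £7,488,000 passes to the descendants.
The descendants' portion (£7,488,000) is divided into 6 shares of £1,248,000: Wyatt, Wendel, Adaeze, and Ruthie each take £1,248,000; Declan's £1,248,000 share passes to Declan's issue; Samir's £1,248,000 share passes to Samir's issue.
Declan's share (£1,248,000) is divided into 3 shares of £416,000: Erik and Callum each take £416,000; Valentina's £416,000 share passes to Valentina's issue.
Valentina's share (£416,000) passes entirely to Svea.
Samir's share (£1,248,000) is divided into 4 shares of £312,000: Kerensa, Oskar, and Anna each take £312,000; Sorcha's £312,000 share passes to Sorcha's issue.
Sorcha's share (£312,000) passes entirely to Gita.

Mireille: £7,488,000; Erik: £416,000; Callum: £416,000; Svea: £416,000; Wyatt: £1,248,000; Wendel: £1,248,000; Adaeze: £1,248,000; Kerensa: £312,000; Oskar: £312,000; Gita: £312,000; Anna: £312,000; Ruthie: £1,248,000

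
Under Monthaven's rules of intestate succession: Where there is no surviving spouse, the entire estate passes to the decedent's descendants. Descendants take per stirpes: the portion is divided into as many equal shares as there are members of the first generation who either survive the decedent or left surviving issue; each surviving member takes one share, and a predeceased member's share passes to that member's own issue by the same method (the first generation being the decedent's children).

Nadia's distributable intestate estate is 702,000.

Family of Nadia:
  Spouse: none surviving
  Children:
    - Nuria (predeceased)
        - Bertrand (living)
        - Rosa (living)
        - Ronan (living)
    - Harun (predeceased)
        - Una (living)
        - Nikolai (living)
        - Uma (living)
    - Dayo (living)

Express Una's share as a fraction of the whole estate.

The entire 702,000 passes to the descendants.
That amount (702,000) is divided into 3 shares of 234,000: Dayo takes 234,000; Nuria's 234,000 share passes to Nuria's issue; Harun's 234,000 share passes to Harun's issue.
Nuria's share (234,000) is divided into 3 shares of 78,000: Bertrand, Rosa, and Ronan each take 78,000.
Harun's share (234,000) is divided into 3 shares of 78,000: Una, Nikolai, and Uma each take 78,000.

Una receives 1/9 of the estate.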